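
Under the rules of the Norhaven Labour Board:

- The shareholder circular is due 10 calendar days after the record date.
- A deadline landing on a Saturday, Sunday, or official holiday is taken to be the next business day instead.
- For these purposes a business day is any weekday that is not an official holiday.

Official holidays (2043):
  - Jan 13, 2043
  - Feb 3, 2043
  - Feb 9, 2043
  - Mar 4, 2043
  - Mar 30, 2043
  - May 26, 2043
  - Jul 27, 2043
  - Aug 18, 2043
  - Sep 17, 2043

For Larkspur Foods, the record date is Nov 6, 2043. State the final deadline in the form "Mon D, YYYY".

Nov 16, 2043

10 calendar days after Nov 6, 2043 is Nov 16, 2043.
Since Nov 16, 2043 is a Monday and not a holiday, the date is unchanged.
Deadline: Nov 16, 2043.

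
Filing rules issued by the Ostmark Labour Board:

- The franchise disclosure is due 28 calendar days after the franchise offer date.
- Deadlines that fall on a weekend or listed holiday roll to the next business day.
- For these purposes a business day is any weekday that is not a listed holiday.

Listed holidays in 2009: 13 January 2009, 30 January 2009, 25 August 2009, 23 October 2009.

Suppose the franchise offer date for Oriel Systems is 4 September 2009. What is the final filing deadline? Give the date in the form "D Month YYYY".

From 4 September 2009, 28 calendar days later is 2 October 2009.
Since 2 October 2009 is a Friday and not a holiday, the date is unchanged.
Deadline: 2 October 2009.

2 October 2009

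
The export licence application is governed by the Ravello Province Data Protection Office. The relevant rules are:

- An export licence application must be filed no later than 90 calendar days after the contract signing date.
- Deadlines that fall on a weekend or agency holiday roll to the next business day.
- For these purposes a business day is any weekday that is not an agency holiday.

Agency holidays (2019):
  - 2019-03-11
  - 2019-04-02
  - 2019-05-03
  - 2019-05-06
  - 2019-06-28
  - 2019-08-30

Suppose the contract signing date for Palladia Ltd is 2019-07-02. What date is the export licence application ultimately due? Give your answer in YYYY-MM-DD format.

2019-09-30

90 calendar days after 2019-07-02 is 2019-09-30.
2019-09-30 falls on a Monday, which is a business day, so no adjustment is needed.
Final deadline: 2019-09-30.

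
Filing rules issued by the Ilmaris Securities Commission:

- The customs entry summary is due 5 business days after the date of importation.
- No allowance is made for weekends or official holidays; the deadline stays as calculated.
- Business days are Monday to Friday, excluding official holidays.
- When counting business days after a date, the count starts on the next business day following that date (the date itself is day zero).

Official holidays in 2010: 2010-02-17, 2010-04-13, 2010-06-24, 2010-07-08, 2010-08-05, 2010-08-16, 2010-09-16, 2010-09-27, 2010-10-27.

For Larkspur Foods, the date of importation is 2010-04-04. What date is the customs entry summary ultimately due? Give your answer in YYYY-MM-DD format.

2010-04-09

Counting 5 business days after 2010-04-04 (skipping weekends and listed holidays) reaches 2010-04-09.
2010-04-09 is a Friday; no weekend or holiday adjustment applies.
So the filing is due 2010-04-09.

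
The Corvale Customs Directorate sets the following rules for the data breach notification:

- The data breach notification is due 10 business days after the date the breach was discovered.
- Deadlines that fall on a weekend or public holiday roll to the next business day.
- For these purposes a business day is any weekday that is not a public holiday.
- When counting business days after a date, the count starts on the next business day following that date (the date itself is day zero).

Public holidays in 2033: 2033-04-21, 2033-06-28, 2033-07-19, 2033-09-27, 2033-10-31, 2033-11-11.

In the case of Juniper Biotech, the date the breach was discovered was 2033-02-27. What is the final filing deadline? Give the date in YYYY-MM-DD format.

2033-03-11

10 business days after 2033-02-27, excluding weekends and holidays, is 2033-03-11.
2033-03-11 is a Friday and not a listed holiday, so it stands.
So the filing is due 2033-03-11.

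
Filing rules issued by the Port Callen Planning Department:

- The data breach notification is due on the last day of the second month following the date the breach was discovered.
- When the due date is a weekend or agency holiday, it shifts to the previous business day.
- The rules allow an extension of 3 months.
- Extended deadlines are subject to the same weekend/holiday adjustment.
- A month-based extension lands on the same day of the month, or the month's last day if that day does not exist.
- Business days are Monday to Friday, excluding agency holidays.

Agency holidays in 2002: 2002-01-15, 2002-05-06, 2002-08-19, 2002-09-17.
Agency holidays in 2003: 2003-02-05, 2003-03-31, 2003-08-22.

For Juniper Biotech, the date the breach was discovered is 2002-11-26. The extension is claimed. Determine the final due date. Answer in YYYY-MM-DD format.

2003-04-30

The second month after 2002-11-26 is January 2003, whose last day is 2003-01-31.
2003-01-31 (Friday) is already a business day.
Add 3 months to 2003-01-31: 2003-04-30 (day 31 does not exist in April, so the month's last day is used).
Since 2003-04-30 is a Wednesday and not a holiday, the date is unchanged.
Final deadline: 2003-04-30.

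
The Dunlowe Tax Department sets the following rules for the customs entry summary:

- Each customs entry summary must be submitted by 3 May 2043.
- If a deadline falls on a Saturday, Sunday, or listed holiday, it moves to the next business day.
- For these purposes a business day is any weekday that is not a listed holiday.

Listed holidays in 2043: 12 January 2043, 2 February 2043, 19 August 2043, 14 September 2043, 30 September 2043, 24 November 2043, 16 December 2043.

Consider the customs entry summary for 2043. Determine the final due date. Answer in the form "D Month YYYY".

4 May 2043

Start from the fixed due date, 3 May 2043.
3 May 2043 falls on a Sunday. Rolling to the next business day gives 4 May 2043, a Monday.
Deadline: 4 May 2043.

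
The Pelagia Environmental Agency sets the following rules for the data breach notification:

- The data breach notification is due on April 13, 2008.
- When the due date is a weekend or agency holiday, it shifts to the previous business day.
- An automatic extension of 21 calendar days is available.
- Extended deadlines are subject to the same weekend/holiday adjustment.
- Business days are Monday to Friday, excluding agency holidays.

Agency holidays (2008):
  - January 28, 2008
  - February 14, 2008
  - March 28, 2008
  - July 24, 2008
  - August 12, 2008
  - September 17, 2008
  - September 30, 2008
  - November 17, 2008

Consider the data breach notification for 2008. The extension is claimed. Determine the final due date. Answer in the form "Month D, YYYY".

The statutory due date is April 13, 2008.
April 13, 2008 is a Sunday; the preceding business day is April 11, 2008 (Friday).
The 21-calendar-day extension moves the deadline from April 11, 2008 to May 2, 2008.
Since May 2, 2008 is a Friday and not a holiday, the date is unchanged.
Final deadline: May 2, 2008.

May 2, 2008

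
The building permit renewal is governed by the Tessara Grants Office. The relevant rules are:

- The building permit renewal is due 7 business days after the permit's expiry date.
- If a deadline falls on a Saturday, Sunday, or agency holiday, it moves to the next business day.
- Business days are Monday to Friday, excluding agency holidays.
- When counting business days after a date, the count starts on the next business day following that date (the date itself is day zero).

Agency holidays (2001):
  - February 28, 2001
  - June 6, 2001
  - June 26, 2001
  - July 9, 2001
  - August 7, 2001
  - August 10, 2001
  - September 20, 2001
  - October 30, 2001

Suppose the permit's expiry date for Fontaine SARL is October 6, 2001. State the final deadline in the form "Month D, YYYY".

October 16, 2001

Counting 7 business days after October 6, 2001 (skipping weekends and listed holidays) reaches October 16, 2001.
October 16, 2001 (Tuesday) is already a business day.
So the filing is due October 16, 2001.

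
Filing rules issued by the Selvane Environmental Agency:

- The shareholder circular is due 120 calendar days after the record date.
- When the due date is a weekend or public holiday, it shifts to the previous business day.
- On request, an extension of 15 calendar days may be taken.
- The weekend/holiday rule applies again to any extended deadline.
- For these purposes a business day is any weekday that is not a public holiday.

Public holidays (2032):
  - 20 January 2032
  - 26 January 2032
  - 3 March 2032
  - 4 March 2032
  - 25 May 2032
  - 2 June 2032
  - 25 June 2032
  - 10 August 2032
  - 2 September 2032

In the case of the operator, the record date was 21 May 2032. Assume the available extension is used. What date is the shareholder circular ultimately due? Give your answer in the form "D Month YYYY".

120 calendar days after 21 May 2032 is 18 September 2032.
18 September 2032 falls on a Saturday. Rolling to the preceding business day gives 17 September 2032, a Friday.
With the 15-day extension, 17 September 2032 becomes 2 October 2032.
2 October 2032 is a Saturday, so it moves to the preceding business day, 1 October 2032 (Friday).
So the filing is due 1 October 2032.

1 October 2032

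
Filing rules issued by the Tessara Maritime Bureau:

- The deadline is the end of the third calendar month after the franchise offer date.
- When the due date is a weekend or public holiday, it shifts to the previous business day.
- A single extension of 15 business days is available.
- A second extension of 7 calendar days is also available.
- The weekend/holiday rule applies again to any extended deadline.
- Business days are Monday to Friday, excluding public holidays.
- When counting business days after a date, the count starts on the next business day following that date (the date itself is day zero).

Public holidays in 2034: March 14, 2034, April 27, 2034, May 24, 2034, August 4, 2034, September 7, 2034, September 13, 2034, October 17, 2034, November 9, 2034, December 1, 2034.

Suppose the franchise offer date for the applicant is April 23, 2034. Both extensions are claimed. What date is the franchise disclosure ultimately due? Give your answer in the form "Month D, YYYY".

August 29, 2034

3 months after April 23, 2034 is July 2034; that month ends on July 31, 2034.
July 31, 2034 (Monday) is already a business day.
The 15-business-day extension runs from July 31, 2034 to August 22, 2034.
August 22, 2034 (Tuesday) is already a business day.
Add the 7 calendar-day extension to August 22, 2034: August 29, 2034.
August 29, 2034 is a Tuesday and not a listed holiday, so it stands.
The final due date is August 29, 2034.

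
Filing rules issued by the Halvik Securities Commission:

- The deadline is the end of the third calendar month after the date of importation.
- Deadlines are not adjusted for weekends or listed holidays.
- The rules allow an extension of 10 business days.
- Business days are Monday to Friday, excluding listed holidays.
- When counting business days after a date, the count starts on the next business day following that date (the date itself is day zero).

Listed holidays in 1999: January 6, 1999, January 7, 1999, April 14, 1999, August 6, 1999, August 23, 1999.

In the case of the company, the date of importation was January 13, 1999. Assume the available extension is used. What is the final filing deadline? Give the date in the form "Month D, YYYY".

May 14, 1999

3 months after January 13, 1999 falls in April 1999; the last day of that month is April 30, 1999.
April 30, 1999 falls on a Friday. The rules make no weekend/holiday allowance, so it remains April 30, 1999.
Applying the 10-business-day extension: 10 business days after April 30, 1999 is May 14, 1999.
May 14, 1999 falls on a Friday. The rules make no weekend/holiday allowance, so it remains May 14, 1999.
The final due date is May 14, 1999.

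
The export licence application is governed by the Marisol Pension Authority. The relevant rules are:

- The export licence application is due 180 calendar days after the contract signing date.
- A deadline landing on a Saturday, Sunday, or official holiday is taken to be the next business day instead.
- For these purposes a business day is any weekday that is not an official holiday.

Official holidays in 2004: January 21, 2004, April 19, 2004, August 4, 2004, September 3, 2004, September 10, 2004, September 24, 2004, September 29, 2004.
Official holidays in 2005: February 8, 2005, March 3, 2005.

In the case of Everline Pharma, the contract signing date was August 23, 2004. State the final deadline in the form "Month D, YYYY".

February 21, 2005

Trigger date August 23, 2004 + 180 calendar days = February 19, 2005.
February 19, 2005 is a Saturday, so it moves to the next business day, February 21, 2005 (Monday).
The final due date is February 21, 2005.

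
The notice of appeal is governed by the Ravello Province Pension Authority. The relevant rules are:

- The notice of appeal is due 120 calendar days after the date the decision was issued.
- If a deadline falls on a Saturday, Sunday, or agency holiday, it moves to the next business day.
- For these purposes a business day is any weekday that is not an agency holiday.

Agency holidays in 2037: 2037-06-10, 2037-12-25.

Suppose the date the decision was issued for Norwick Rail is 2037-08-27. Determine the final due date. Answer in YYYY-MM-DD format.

From 2037-08-27, 120 calendar days later is 2037-12-25.
Because 2037-12-25 is a listed holiday, the deadline becomes 2037-12-28 (Monday).
Deadline: 2037-12-28.

2037-12-28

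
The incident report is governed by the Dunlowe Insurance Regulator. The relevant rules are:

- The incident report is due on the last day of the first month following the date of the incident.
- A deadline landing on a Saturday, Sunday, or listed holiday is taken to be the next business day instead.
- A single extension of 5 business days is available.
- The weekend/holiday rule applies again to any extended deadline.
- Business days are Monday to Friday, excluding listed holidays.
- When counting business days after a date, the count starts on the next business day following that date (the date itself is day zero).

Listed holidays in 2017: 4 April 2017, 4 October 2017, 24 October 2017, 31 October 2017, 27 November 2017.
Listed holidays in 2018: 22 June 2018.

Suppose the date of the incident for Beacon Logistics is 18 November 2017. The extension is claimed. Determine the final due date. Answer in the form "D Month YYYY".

1 month after 18 November 2017 falls in December 2017; the last day of that month is 31 December 2017.
31 December 2017 falls on a Sunday. Rolling to the next business day gives 1 January 2018, a Monday.
Applying the 5-business-day extension: 5 business days after 1 January 2018 is 8 January 2018.
8 January 2018 is a Monday and not a listed holiday, so it stands.
The final due date is 8 January 2018.

8 January 2018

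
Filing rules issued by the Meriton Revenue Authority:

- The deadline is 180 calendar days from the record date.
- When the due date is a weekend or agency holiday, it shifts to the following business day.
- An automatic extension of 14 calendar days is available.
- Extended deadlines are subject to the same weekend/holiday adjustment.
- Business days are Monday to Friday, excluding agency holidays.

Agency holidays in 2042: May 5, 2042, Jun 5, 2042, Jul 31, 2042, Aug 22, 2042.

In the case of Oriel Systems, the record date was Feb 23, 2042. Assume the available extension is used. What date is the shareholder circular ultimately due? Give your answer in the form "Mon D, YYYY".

From Feb 23, 2042, 180 calendar days later is Aug 22, 2042.
Aug 22, 2042 is a listed holiday; the next business day is Aug 25, 2042 (Monday).
Add the 14 calendar-day extension to Aug 25, 2042: Sep 8, 2042.
Sep 8, 2042 (Monday) is already a business day.
Deadline: Sep 8, 2042.

Sep 8, 2042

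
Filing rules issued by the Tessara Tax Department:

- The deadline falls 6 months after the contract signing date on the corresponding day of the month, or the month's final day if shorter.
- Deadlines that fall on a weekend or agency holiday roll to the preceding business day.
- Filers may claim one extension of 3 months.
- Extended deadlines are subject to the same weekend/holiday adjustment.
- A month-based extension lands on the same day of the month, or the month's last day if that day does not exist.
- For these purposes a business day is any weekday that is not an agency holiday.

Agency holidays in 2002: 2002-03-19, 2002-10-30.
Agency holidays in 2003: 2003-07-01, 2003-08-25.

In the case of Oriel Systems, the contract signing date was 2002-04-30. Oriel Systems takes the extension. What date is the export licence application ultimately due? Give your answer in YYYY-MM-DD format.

6 months after 2002-04-30, on the same day of the month, is 2002-10-30.
2002-10-30 is a listed holiday, so it moves to the preceding business day, 2002-10-29 (Tuesday).
Add 3 months to 2002-10-29: 2003-01-29.
Since 2003-01-29 is a Wednesday and not a holiday, the date is unchanged.
Deadline: 2003-01-29.

2003-01-29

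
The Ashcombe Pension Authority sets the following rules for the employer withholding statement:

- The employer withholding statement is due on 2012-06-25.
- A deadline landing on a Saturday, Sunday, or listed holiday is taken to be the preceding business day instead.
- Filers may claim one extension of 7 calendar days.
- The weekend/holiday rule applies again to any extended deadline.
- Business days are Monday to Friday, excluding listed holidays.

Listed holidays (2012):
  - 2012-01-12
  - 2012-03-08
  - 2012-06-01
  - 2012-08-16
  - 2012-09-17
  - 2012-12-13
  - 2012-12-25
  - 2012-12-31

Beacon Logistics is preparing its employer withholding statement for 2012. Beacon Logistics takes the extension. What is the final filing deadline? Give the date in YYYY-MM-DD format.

2012-07-02

Start from the fixed due date, 2012-06-25.
Since 2012-06-25 is a Monday and not a holiday, the date is unchanged.
Applying the 7-calendar-day extension: 2012-06-25 + 7 days = 2012-07-02.
2012-07-02 is a Monday and not a listed holiday, so it stands.
So the filing is due 2012-07-02.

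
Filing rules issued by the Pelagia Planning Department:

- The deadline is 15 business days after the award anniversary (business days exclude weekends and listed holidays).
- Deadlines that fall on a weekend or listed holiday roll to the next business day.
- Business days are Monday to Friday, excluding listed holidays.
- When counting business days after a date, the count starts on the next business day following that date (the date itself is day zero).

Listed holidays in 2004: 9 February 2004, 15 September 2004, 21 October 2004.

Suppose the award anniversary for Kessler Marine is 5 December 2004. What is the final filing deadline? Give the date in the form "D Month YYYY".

24 December 2004

Starting the day after 5 December 2004 and counting 15 business days lands on 24 December 2004.
24 December 2004 falls on a Friday, which is a business day, so no adjustment is needed.
Final deadline: 24 December 2004.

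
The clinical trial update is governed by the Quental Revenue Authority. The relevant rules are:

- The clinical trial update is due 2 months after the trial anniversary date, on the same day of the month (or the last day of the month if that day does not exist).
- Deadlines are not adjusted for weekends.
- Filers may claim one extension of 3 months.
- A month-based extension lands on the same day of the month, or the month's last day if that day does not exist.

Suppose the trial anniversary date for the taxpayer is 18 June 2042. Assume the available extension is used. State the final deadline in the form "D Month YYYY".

2 months from 18 June 2042 is 18 August 2042.
No adjustment is made for weekends or holidays, so 18 August 2042 stands.
The 3 months extension carries 18 August 2042 to 18 November 2042.
18 November 2042 falls on a Tuesday. The rules make no weekend/holiday allowance, so it remains 18 November 2042.
Final deadline: 18 November 2042.

18 November 2042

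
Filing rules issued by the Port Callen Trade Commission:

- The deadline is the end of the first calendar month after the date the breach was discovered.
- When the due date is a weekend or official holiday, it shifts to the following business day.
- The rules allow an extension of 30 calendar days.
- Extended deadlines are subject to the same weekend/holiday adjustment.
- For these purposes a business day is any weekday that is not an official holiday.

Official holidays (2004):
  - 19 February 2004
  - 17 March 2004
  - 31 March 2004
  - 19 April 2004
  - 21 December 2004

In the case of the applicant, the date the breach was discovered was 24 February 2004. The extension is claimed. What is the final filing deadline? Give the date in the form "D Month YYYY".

3 May 2004

1 month after 24 February 2004 falls in March 2004; the last day of that month is 31 March 2004.
Because 31 March 2004 is a listed holiday, the deadline becomes 1 April 2004 (Thursday).
The 30-calendar-day extension moves the deadline from 1 April 2004 to 1 May 2004.
1 May 2004 is a Saturday, so it moves to the next business day, 3 May 2004 (Monday).
Final deadline: 3 May 2004.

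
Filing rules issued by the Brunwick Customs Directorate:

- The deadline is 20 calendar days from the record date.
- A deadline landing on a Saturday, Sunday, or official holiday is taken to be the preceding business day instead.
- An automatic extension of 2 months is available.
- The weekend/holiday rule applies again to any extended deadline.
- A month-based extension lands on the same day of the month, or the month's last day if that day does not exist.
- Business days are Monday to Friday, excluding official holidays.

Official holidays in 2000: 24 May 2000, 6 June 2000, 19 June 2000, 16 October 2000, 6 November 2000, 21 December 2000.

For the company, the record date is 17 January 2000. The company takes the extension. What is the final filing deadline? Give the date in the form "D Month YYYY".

4 April 2000

Trigger date 17 January 2000 + 20 calendar days = 6 February 2000.
Because 6 February 2000 is a Sunday, the deadline becomes 4 February 2000 (Friday).
Add 2 months to 4 February 2000: 4 April 2000.
4 April 2000 is a Tuesday and not a listed holiday, so it stands.
Final deadline: 4 April 2000.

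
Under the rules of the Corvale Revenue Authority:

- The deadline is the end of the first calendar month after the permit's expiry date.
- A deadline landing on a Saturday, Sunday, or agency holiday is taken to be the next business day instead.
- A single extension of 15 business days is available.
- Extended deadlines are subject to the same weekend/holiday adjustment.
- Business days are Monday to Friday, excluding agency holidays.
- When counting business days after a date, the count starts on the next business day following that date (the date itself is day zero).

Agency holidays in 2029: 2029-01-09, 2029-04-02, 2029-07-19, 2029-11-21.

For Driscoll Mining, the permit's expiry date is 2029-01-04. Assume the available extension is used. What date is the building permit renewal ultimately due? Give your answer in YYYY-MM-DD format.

2029-03-21

The first month after 2029-01-04 is February 2029, whose last day is 2029-02-28.
2029-02-28 falls on a Wednesday, which is a business day, so no adjustment is needed.
Counting 15 further business days from 2029-02-28 reaches 2029-03-21.
2029-03-21 is a Wednesday and not a listed holiday, so it stands.
Final deadline: 2029-03-21.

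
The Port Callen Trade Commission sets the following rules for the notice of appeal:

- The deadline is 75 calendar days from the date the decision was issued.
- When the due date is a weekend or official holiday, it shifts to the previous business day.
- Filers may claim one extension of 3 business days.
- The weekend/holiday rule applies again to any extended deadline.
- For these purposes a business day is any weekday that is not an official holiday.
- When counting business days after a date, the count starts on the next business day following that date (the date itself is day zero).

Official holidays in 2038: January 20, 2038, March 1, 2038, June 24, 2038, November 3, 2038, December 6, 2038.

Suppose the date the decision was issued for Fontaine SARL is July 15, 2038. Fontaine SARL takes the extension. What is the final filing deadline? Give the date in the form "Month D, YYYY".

October 1, 2038

Trigger date July 15, 2038 + 75 calendar days = September 28, 2038.
September 28, 2038 is a Tuesday and not a listed holiday, so it stands.
Applying the 3-business-day extension: 3 business days after September 28, 2038 is October 1, 2038.
October 1, 2038 is a Friday and not a listed holiday, so it stands.
Final deadline: October 1, 2038.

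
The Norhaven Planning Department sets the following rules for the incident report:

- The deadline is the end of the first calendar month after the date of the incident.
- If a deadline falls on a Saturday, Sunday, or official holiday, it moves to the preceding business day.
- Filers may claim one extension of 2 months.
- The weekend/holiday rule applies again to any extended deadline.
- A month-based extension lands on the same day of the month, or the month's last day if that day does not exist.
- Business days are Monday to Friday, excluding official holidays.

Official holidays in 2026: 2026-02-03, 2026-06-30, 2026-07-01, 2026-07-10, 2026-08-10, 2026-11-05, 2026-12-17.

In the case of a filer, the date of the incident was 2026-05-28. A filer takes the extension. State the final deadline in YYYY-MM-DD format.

2026-08-28

1 month after 2026-05-28 is June 2026; that month ends on 2026-06-30.
2026-06-30 is a listed holiday; the preceding business day is 2026-06-29 (Monday).
Applying the 2 months extension: 2 months after 2026-06-29 is 2026-08-29.
Because 2026-08-29 is a Saturday, the deadline becomes 2026-08-28 (Friday).
Deadline: 2026-08-28.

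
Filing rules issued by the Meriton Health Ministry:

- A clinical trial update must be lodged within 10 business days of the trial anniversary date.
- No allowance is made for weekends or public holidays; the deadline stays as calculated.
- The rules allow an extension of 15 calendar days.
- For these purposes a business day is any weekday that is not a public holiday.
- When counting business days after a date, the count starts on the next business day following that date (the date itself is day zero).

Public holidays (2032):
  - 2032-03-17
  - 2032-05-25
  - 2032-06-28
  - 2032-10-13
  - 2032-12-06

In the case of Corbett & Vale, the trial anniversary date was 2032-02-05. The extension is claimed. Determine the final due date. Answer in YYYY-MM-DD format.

2032-03-05

Starting the day after 2032-02-05 and counting 10 business days lands on 2032-02-19.
2032-02-19 falls on a Thursday. The rules make no weekend/holiday allowance, so it remains 2032-02-19.
Applying the 15-calendar-day extension: 2032-02-19 + 15 days = 2032-03-05.
2032-03-05 is a Friday; no weekend or holiday adjustment applies.
Final deadline: 2032-03-05.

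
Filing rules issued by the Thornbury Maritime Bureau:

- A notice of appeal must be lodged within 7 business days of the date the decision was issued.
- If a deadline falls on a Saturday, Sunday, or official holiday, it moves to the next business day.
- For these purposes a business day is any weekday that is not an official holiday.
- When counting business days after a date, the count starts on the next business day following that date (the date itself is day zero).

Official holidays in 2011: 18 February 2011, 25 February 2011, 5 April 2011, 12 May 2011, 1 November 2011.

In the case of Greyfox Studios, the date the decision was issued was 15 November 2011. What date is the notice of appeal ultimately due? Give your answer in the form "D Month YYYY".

24 November 2011

7 business days after 15 November 2011, excluding weekends and holidays, is 24 November 2011.
24 November 2011 is a Thursday and not a listed holiday, so it stands.
The final due date is 24 November 2011.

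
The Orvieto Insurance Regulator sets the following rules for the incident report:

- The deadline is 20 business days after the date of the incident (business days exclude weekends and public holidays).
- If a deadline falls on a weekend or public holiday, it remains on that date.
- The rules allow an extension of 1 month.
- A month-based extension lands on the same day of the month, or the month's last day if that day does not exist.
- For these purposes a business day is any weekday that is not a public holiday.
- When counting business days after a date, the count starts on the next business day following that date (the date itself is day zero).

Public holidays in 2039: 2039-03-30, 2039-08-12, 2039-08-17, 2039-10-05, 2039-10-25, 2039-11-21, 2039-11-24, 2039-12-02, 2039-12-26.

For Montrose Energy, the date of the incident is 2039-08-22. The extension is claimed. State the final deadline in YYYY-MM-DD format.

20 business days after 2039-08-22, excluding weekends and holidays, is 2039-09-19.
2039-09-19 falls on a Monday. The rules make no weekend/holiday allowance, so it remains 2039-09-19.
Applying the 1 month extension: 1 month after 2039-09-19 is 2039-10-19.
No adjustment is made for weekends or holidays, so 2039-10-19 stands.
The final due date is 2039-10-19.

2039-10-19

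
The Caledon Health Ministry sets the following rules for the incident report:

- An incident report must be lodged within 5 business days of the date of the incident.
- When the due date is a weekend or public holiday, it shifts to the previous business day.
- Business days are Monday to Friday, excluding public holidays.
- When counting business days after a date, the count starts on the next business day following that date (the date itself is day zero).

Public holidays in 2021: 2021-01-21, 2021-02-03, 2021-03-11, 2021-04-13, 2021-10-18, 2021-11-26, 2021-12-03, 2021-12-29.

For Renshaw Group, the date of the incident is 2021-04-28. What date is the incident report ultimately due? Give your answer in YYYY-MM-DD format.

Counting 5 business days after 2021-04-28 (skipping weekends and listed holidays) reaches 2021-05-05.
2021-05-05 falls on a Wednesday, which is a business day, so no adjustment is needed.
So the filing is due 2021-05-05.

2021-05-05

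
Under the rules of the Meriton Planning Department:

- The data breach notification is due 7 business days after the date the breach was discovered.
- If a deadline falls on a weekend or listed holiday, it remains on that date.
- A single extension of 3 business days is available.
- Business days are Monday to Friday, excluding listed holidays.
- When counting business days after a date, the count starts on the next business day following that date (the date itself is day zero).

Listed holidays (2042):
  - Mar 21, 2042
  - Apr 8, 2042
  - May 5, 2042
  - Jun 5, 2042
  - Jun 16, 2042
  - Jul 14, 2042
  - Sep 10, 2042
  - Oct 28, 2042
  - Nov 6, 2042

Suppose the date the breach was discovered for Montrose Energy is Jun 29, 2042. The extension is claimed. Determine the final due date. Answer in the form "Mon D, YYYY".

Jul 11, 2042

Starting the day after Jun 29, 2042 and counting 7 business days lands on Jul 8, 2042.
Jul 8, 2042 is a Tuesday; no weekend or holiday adjustment applies.
Counting 3 further business days from Jul 8, 2042 reaches Jul 11, 2042.
Jul 11, 2042 falls on a Friday. The rules make no weekend/holiday allowance, so it remains Jul 11, 2042.
So the filing is due Jul 11, 2042.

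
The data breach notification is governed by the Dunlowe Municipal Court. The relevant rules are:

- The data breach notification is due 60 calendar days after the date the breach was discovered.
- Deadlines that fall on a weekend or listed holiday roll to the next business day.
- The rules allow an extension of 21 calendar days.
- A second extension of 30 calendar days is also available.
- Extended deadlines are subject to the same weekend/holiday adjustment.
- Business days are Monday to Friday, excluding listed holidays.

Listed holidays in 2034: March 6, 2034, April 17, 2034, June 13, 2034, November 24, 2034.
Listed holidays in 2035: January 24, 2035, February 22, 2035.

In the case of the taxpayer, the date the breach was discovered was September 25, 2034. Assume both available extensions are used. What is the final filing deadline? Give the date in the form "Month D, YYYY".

January 17, 2035

Trigger date September 25, 2034 + 60 calendar days = November 24, 2034.
November 24, 2034 is a listed holiday, so it moves to the next business day, November 27, 2034 (Monday).
With the 21-day extension, November 27, 2034 becomes December 18, 2034.
December 18, 2034 falls on a Monday, which is a business day, so no adjustment is needed.
Applying the 30-calendar-day extension: December 18, 2034 + 30 days = January 17, 2035.
Since January 17, 2035 is a Wednesday and not a holiday, the date is unchanged.
The final due date is January 17, 2035.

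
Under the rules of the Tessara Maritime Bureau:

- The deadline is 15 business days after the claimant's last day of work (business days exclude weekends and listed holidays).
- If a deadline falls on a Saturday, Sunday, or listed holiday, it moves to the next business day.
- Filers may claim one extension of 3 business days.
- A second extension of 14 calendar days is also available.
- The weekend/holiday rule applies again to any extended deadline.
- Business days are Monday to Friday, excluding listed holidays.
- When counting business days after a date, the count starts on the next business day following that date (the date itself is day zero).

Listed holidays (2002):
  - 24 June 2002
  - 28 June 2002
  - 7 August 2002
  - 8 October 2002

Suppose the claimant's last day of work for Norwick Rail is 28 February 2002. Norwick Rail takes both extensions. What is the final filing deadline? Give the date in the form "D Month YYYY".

Counting 15 business days after 28 February 2002 (skipping weekends and listed holidays) reaches 21 March 2002.
21 March 2002 falls on a Thursday, which is a business day, so no adjustment is needed.
Applying the 3-business-day extension: 3 business days after 21 March 2002 is 26 March 2002.
26 March 2002 falls on a Tuesday, which is a business day, so no adjustment is needed.
The 14-calendar-day extension moves the deadline from 26 March 2002 to 9 April 2002.
Since 9 April 2002 is a Tuesday and not a holiday, the date is unchanged.
The final due date is 9 April 2002.

9 April 2002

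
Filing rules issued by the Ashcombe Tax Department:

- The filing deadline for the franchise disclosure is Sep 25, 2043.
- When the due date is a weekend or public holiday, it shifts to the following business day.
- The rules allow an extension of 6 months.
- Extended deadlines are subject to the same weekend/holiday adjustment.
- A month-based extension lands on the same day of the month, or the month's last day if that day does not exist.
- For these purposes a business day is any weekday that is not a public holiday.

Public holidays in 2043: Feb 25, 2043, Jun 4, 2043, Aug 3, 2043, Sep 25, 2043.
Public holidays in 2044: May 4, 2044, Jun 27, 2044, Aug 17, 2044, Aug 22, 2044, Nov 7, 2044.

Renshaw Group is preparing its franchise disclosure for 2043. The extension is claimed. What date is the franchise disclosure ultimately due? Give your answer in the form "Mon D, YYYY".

Mar 28, 2044

The statutory due date is Sep 25, 2043.
Sep 25, 2043 falls on a listed holiday. Rolling to the next business day gives Sep 28, 2043, a Monday.
The 6 months extension carries Sep 28, 2043 to Mar 28, 2044.
Mar 28, 2044 (Monday) is already a business day.
Final deadline: Mar 28, 2044.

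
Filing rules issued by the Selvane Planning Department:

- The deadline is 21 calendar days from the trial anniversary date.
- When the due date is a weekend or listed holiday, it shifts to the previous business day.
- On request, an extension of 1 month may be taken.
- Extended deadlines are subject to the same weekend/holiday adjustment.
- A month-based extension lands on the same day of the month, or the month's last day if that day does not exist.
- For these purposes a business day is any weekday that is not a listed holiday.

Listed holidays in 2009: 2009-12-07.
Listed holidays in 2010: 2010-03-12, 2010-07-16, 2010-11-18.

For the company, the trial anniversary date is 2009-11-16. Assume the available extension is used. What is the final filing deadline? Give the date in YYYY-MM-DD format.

2010-01-04

Trigger date 2009-11-16 + 21 calendar days = 2009-12-07.
2009-12-07 falls on a listed holiday. Rolling to the preceding business day gives 2009-12-04, a Friday.
Add 1 month to 2009-12-04: 2010-01-04.
2010-01-04 is a Monday and not a listed holiday, so it stands.
Final deadline: 2010-01-04.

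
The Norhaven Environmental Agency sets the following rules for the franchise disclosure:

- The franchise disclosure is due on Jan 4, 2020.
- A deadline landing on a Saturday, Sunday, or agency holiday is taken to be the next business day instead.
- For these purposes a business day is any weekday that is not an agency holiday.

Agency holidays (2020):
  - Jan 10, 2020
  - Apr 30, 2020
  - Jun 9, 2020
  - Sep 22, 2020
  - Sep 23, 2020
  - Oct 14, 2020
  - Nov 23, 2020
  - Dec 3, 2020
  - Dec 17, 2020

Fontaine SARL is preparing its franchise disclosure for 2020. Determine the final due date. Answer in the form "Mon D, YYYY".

Jan 6, 2020

The statutory due date is Jan 4, 2020.
Jan 4, 2020 is a Saturday, so it moves to the next business day, Jan 6, 2020 (Monday).
The final due date is Jan 6, 2020.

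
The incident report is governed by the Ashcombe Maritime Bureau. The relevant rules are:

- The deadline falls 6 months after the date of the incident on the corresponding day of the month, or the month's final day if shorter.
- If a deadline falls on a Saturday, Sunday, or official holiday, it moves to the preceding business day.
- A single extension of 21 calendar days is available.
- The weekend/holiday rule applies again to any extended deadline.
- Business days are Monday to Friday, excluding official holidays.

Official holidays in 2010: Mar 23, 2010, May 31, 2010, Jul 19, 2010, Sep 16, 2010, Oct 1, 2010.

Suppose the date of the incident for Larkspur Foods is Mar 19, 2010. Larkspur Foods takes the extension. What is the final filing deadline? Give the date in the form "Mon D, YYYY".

6 months after Mar 19, 2010, on the same day of the month, is Sep 19, 2010.
Sep 19, 2010 is a Sunday, so it moves to the preceding business day, Sep 17, 2010 (Friday).
Add the 21 calendar-day extension to Sep 17, 2010: Oct 8, 2010.
Since Oct 8, 2010 is a Friday and not a holiday, the date is unchanged.
The final due date is Oct 8, 2010.

Oct 8, 2010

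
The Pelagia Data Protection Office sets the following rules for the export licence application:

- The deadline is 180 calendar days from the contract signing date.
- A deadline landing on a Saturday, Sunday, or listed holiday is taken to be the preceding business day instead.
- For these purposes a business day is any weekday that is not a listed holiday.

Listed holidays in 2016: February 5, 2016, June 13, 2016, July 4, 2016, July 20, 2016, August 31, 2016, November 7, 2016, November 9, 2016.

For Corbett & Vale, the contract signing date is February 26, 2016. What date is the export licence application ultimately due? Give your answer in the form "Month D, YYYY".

August 24, 2016

From February 26, 2016, 180 calendar days later is August 24, 2016.
Since August 24, 2016 is a Wednesday and not a holiday, the date is unchanged.
The final due date is August 24, 2016.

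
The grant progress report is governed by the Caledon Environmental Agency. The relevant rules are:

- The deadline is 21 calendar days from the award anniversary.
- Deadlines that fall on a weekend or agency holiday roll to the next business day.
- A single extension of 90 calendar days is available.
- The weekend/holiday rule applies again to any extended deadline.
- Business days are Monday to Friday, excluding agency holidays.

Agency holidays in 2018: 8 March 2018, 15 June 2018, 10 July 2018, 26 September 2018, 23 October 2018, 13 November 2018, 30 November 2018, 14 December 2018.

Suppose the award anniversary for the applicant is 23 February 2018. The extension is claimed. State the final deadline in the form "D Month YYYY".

Trigger date 23 February 2018 + 21 calendar days = 16 March 2018.
Since 16 March 2018 is a Friday and not a holiday, the date is unchanged.
Applying the 90-calendar-day extension: 16 March 2018 + 90 days = 14 June 2018.
Since 14 June 2018 is a Thursday and not a holiday, the date is unchanged.
The final due date is 14 June 2018.

14 June 2018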